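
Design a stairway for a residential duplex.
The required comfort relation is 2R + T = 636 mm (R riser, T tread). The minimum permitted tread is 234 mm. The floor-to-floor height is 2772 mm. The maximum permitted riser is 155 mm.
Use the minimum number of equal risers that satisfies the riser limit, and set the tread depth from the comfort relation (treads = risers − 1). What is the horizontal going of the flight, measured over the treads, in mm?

5576 mm

2772 / 155 = 17.884 → round up to 18 risers.
R = 2772 ÷ 18 = 154 mm.
From 2R + T = 636: T = 636 − 308 = 328 mm.
Treads = 18 − 1 = 17; going = 17 × 328 = 5576 mm.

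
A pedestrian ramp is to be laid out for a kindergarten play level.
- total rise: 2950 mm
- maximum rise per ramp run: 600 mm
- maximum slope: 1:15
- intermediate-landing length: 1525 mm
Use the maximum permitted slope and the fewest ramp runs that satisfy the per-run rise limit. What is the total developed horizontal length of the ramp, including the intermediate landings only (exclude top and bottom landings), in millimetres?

2950 / 600 = 4.92, so 5 ramp runs are needed. That means 4 intermediate landings.
Ramp run (horizontal) at 1:15: 2950 × 15 = 44250 mm.
Intermediate landings: 4 × 1525 = 6100 mm.
Total developed length = 44250 + 6100 = 50350 mm.

50350 mm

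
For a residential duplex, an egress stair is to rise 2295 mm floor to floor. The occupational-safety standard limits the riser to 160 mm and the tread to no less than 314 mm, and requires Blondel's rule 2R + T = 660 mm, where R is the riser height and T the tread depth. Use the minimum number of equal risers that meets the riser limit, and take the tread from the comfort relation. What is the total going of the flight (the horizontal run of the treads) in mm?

At most 160 each: 2295/160 = 14.34, giving 15 risers.
R = 2295 ÷ 15 = 153 mm.
T = 660 − 2·153 = 354 mm, which satisfies the 314 mm minimum.
15 risers give 14 treads; going = 14 × 354 = 4956 mm.

4956 mm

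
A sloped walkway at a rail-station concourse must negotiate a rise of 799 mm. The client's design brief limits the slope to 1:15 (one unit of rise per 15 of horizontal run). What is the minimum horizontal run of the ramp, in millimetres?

11985 mm

At 1:15 the run is 15 × 799 = 11985 mm.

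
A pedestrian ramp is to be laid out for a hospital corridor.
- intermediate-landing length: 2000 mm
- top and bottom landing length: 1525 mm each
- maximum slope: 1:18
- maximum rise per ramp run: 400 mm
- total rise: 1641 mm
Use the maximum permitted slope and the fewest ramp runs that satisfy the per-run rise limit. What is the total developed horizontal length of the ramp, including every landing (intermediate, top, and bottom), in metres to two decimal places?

⌈1641/400⌉ = 5 ramp runs. That means 4 intermediate landings.
Horizontal run for 1641 mm of rise at 1:18 is 1641 × 18 = 29538 mm.
4 intermediate landings contribute 4 × 2000 = 8000 mm.
Top and bottom landings: 2 × 1525 = 3050 mm.
Total = 29538 + 8000 + 3050 = 40588 mm.
= 40.59 m.

40.59 m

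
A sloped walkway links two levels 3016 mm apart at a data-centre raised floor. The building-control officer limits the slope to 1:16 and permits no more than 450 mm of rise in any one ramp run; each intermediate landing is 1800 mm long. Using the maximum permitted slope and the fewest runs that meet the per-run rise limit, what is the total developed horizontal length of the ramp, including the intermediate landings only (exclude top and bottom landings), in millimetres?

3016 / 450 = 6.702 → round up to 7 ramp runs. That means 6 intermediate landings.
Horizontal run for 3016 mm of rise at 1:16 is 3016 × 16 = 48256 mm.
6 intermediate landings contribute 6 × 1800 = 10800 mm.
Total developed length = 48256 + 10800 = 59056 mm.

59056 mm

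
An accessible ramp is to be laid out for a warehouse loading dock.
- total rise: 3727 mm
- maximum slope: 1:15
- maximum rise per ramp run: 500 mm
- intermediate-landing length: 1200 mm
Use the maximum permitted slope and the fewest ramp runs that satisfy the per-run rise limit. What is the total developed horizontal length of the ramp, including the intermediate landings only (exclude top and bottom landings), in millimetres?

⌈3727/500⌉ = 8 ramp runs. That means 7 intermediate landings.
Horizontal run for 3727 mm of rise at 1:15 is 3727 × 15 = 55905 mm.
7 intermediate landings contribute 7 × 1200 = 8400 mm.
Developed length = 55905 + 8400 = 64305 mm.

64305 mm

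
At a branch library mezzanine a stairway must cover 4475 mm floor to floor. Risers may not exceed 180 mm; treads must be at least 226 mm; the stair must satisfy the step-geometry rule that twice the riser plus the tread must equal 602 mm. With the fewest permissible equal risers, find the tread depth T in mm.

4475 / 180 = 24.86, so 25 risers are needed.
Each riser is 4475/25 = 179 mm (≤ 180 mm).
T = 602 − 2·179 = 244 mm, which satisfies the 226 mm minimum.

244 mm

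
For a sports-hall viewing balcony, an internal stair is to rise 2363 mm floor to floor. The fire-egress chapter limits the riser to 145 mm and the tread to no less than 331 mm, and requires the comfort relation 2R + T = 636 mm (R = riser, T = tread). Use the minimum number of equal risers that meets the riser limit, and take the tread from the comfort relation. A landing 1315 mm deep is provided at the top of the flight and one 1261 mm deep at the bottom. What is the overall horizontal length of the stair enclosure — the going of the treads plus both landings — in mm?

8304 mm

At most 145 each: 2363/145 = 16.30, giving 17 risers.
Each riser is 2363/17 = 139 mm (≤ 145 mm).
Tread T = 636 − 2 × 139 = 358 mm (≥ 331 mm).
Going = (17 − 1) × 358 = 5728 mm.
Enclosure = 5728 + 1315 + 1261 = 8304 mm.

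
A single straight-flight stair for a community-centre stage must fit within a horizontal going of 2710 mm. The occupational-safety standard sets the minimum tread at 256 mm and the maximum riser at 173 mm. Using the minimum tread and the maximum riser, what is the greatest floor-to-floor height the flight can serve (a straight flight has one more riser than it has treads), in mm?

2710 / 256 = 10.59, so 10 treads fit.
Risers = treads + 1 = 11.
Maximum height = 11 × 173 = 1903 mm.

1903 mm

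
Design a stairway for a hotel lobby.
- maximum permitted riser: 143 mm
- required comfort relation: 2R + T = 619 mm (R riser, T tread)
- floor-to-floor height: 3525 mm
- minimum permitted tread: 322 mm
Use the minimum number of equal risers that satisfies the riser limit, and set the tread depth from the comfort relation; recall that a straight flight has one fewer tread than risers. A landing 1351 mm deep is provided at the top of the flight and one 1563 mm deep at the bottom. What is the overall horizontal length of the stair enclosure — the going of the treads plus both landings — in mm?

3525 / 143 = 24.650 → round up to 25 risers.
Riser R = 3525 / 25 = 141 mm, within the 143 mm limit.
Tread T = 619 − 2 × 141 = 337 mm (≥ 322 mm).
Treads = 25 − 1 = 24; going = 24 × 337 = 8088 mm.
Add landings: 8088 + 1351 + 1563 = 11002 mm.

11002 mm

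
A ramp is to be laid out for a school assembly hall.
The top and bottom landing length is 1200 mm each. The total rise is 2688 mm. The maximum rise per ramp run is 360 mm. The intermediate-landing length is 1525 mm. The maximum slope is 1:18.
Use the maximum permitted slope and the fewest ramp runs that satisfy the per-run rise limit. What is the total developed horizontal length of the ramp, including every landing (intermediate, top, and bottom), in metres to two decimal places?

61.46 m

At most 360 each: 2688/360 = 7.47, giving 8 ramp runs. That means 7 intermediate landings.
Horizontal run for 2688 mm of rise at 1:18 is 2688 × 18 = 48384 mm.
Intermediate landings: 7 × 1525 = 10675 mm.
Top and bottom landings: 2 × 1200 = 2400 mm.
Total = 48384 + 10675 + 2400 = 61459 mm.
= 61.46 m.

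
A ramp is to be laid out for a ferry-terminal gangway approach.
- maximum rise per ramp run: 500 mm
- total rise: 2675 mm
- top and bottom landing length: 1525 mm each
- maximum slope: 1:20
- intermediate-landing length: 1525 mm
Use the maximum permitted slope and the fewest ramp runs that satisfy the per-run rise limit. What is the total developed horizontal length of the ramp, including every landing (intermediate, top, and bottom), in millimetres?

2675 / 500 = 5.35, so 6 ramp runs are needed. That means 5 intermediate landings.
Ramp run (horizontal) at 1:20: 2675 × 20 = 53500 mm.
5 intermediate landings contribute 5 × 1525 = 7625 mm.
Top and bottom landings: 2 × 1525 = 3050 mm.
Total = 53500 + 7625 + 3050 = 64175 mm.

64175 mm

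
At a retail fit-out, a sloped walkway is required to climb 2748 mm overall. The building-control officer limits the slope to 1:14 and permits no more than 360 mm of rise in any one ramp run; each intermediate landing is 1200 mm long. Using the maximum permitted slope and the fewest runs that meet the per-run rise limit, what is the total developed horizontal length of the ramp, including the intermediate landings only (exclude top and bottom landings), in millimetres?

2748 / 360 = 7.633 → round up to 8 ramp runs. That means 7 intermediate landings.
Ramp run (horizontal) at 1:14: 2748 × 14 = 38472 mm.
7 intermediate landings contribute 7 × 1200 = 8400 mm.
Developed length = 38472 + 8400 = 46872 mm.

46872 mm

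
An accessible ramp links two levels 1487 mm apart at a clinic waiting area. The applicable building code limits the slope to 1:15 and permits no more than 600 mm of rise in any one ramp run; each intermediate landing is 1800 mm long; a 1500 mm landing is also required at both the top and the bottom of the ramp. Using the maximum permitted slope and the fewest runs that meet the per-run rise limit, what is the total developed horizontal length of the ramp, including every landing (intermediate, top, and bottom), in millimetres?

28905 mm

1487 / 600 = 2.478 → round up to 3 ramp runs. That means 2 intermediate landings.
Ramp run (horizontal) at 1:15: 1487 × 15 = 22305 mm.
Intermediate landings: 2 × 1800 = 3600 mm.
Top and bottom landings: 2 × 1500 = 3000 mm.
Total = 22305 + 3600 + 3000 = 28905 mm.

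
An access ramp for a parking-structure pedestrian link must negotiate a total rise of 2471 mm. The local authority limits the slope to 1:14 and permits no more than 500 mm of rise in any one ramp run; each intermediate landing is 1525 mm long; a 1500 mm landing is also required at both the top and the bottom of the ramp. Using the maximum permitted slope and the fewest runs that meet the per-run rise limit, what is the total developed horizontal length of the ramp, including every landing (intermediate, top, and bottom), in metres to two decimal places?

2471 / 500 = 4.942 → round up to 5 ramp runs. That means 4 intermediate landings.
Horizontal run for 2471 mm of rise at 1:14 is 2471 × 14 = 34594 mm.
Intermediate landings: 4 × 1525 = 6100 mm.
Top and bottom landings: 2 × 1500 = 3000 mm.
Total = 34594 + 6100 + 3000 = 43694 mm.
= 43.69 m.

43.69 m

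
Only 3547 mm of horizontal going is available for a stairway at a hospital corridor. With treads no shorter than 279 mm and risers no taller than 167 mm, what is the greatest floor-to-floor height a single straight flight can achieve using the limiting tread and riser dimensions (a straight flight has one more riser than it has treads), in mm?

2171 mm

3547 / 279 = 12.71, so 12 treads fit.
Risers = treads + 1 = 13.
Maximum height = 13 × 167 = 2171 mm.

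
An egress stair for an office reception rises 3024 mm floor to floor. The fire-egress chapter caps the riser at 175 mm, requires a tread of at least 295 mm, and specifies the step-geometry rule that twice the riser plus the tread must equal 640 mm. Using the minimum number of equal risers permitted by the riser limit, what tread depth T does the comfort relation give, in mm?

3024 / 175 = 17.28, so 18 risers are needed.
Each riser is 3024/18 = 168 mm (≤ 175 mm).
T = 640 − 2·168 = 304 mm, which satisfies the 295 mm minimum.

304 mm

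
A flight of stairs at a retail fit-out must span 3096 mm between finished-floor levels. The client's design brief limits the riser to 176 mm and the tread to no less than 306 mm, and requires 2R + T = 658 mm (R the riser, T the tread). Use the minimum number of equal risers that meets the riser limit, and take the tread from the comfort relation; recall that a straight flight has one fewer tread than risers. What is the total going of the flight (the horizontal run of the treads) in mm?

5338 mm

3096 / 176 = 17.59, so 18 risers are needed.
Riser R = 3096 / 18 = 172 mm, within the 176 mm limit.
From 2R + T = 658: T = 658 − 344 = 314 mm.
18 risers give 17 treads; going = 17 × 314 = 5338 mm.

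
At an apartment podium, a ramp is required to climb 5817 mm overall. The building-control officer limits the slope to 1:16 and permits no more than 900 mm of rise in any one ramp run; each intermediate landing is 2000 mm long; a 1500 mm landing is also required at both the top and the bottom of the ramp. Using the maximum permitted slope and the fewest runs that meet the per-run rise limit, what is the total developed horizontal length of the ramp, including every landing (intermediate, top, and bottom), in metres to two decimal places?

5817 / 900 = 6.46, so 7 ramp runs are needed. That means 6 intermediate landings.
Ramp run (horizontal) at 1:16: 5817 × 16 = 93072 mm.
Intermediate landings: 6 × 2000 = 12000 mm.
Top and bottom landings: 2 × 1500 = 3000 mm.
Total = 93072 + 12000 + 3000 = 108072 mm.
= 108.07 m.

108.07 m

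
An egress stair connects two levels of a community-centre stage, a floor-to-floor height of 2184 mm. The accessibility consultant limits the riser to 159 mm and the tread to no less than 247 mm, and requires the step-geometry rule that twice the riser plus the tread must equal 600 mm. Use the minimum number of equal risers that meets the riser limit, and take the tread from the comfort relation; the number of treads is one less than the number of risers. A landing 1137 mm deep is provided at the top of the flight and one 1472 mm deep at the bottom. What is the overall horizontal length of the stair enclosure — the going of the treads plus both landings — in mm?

6353 mm

At most 159 each: 2184/159 = 13.74, giving 14 risers.
Riser R = 2184 / 14 = 156 mm, within the 159 mm limit.
From 2R + T = 600: T = 600 − 312 = 288 mm.
14 risers give 13 treads; going = 13 × 288 = 3744 mm.
Add landings: 3744 + 1137 + 1472 = 6353 mm.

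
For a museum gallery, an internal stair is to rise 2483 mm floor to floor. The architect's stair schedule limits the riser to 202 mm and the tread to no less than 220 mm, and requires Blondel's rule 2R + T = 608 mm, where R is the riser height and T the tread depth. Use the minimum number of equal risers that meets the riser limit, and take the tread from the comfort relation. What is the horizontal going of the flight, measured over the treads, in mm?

At most 202 each: 2483/202 = 12.29, giving 13 risers.
R = 2483 ÷ 13 = 191 mm.
From 2R + T = 608: T = 608 − 382 = 226 mm.
Treads = 13 − 1 = 12; going = 12 × 226 = 2712 mm.

2712 mm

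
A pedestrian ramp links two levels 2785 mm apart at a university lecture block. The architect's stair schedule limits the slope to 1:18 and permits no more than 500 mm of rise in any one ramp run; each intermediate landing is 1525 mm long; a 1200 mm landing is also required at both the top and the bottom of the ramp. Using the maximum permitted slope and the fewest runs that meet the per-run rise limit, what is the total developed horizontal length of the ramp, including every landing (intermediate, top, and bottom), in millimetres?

2785 / 500 = 5.57, so 6 ramp runs are needed. That means 5 intermediate landings.
Ramp run (horizontal) at 1:18: 2785 × 18 = 50130 mm.
5 intermediate landings contribute 5 × 1525 = 7625 mm.
Top and bottom landings: 2 × 1200 = 2400 mm.
Total = 50130 + 7625 + 2400 = 60155 mm.

60155 mm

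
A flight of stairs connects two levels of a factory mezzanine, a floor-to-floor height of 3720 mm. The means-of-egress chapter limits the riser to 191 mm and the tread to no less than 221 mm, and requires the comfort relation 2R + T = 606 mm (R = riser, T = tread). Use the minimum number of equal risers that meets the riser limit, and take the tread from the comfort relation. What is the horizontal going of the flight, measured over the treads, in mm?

⌈3720/191⌉ = 20 risers.
Riser R = 3720 / 20 = 186 mm, within the 191 mm limit.
From 2R + T = 606: T = 606 − 372 = 234 mm.
20 risers give 19 treads; going = 19 × 234 = 4446 mm.

4446 mm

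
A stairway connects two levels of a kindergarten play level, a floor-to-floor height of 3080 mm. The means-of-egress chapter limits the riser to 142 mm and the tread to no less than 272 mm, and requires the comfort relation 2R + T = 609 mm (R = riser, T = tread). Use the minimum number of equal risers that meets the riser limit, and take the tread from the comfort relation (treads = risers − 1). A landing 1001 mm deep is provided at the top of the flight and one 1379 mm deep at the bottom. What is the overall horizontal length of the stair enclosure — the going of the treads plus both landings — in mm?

⌈3080/142⌉ = 22 risers.
R = 3080 ÷ 22 = 140 mm.
T = 609 − 2·140 = 329 mm, which satisfies the 272 mm minimum.
22 risers give 21 treads; going = 21 × 329 = 6909 mm.
Add landings: 6909 + 1001 + 1379 = 9289 mm.

9289 mm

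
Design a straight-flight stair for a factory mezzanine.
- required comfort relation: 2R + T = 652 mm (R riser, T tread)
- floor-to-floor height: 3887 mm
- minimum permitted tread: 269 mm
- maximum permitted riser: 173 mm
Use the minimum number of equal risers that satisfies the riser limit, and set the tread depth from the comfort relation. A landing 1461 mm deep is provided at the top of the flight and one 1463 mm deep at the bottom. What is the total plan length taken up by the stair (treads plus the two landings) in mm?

3887 / 173 = 22.468 → round up to 23 risers.
Each riser is 3887/23 = 169 mm (≤ 173 mm).
T = 652 − 2·169 = 314 mm, which satisfies the 269 mm minimum.
Going = (23 − 1) × 314 = 6908 mm.
Add landings: 6908 + 1461 + 1463 = 9832 mm.

9832 mm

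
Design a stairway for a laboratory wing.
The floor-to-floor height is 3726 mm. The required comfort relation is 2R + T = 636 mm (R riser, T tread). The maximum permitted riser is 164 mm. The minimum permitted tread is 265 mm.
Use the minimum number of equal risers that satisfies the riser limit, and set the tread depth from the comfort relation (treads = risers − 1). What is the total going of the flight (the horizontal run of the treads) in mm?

6864 mm

3726 / 164 = 22.720 → round up to 23 risers.
Each riser is 3726/23 = 162 mm (≤ 164 mm).
From 2R + T = 636: T = 636 − 324 = 312 mm.
Treads = 23 − 1 = 22; going = 22 × 312 = 6864 mm.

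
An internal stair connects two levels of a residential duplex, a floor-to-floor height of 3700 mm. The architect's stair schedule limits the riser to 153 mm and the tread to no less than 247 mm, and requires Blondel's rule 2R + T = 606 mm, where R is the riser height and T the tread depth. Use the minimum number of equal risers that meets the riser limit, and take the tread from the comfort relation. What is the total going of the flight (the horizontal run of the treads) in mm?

At most 153 each: 3700/153 = 24.18, giving 25 risers.
Riser R = 3700 / 25 = 148 mm, within the 153 mm limit.
Tread T = 606 − 2 × 148 = 310 mm (≥ 247 mm).
25 risers give 24 treads; going = 24 × 310 = 7440 mm.

7440 mm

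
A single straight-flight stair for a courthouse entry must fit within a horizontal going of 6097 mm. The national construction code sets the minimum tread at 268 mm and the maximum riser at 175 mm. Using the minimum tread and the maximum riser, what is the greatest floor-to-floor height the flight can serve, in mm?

4025 mm

Treads that fit: ⌊6097 / 268⌋ = 22.
Risers = treads + 1 = 23.
Maximum height = 23 × 175 = 4025 mm.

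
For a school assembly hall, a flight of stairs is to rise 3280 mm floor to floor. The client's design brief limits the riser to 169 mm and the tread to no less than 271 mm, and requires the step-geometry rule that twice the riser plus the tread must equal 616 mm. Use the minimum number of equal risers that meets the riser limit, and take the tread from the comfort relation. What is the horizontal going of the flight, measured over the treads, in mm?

5472 mm

At most 169 each: 3280/169 = 19.41, giving 20 risers.
R = 3280 ÷ 20 = 164 mm.
From 2R + T = 616: T = 616 − 328 = 288 mm.
Going = (20 − 1) × 288 = 5472 mm.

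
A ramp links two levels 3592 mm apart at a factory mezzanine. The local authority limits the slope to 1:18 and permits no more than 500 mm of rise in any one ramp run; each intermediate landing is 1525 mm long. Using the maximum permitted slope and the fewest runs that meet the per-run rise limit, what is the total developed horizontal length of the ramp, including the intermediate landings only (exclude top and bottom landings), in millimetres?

At most 500 each: 3592/500 = 7.18, giving 8 ramp runs. That means 7 intermediate landings.
Horizontal run for 3592 mm of rise at 1:18 is 3592 × 18 = 64656 mm.
7 intermediate landings contribute 7 × 1525 = 10675 mm.
Total developed length = 64656 + 10675 = 75331 mm.

75331 mm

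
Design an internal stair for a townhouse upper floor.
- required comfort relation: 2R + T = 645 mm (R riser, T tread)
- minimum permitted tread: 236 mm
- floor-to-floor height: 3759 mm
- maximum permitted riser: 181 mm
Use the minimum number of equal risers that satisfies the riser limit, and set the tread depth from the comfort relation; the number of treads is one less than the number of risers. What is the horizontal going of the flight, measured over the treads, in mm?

⌈3759/181⌉ = 21 risers.
Riser R = 3759 / 21 = 179 mm, within the 181 mm limit.
Tread T = 645 − 2 × 179 = 287 mm (≥ 236 mm).
Treads = 21 − 1 = 20; going = 20 × 287 = 5740 mm.

5740 mm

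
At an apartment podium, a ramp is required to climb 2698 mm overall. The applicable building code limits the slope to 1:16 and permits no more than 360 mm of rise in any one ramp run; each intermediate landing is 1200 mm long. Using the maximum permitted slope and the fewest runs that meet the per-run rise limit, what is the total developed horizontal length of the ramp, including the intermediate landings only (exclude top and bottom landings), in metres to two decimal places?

51.57 m

2698 / 360 = 7.494 → round up to 8 ramp runs. That means 7 intermediate landings.
Ramp run (horizontal) at 1:16: 2698 × 16 = 43168 mm.
7 intermediate landings contribute 7 × 1200 = 8400 mm.
Total developed length = 43168 + 8400 = 51568 mm.
= 51.57 m.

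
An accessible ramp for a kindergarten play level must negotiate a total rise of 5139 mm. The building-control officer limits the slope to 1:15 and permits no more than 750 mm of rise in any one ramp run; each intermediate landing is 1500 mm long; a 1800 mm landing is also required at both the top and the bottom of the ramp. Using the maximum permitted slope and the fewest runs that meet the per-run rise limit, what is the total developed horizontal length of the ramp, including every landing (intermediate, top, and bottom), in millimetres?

89685 mm

5139 / 750 = 6.852 → round up to 7 ramp runs. That means 6 intermediate landings.
Ramp run (horizontal) at 1:15: 5139 × 15 = 77085 mm.
Intermediate landings: 6 × 1500 = 9000 mm.
Top and bottom landings: 2 × 1800 = 3600 mm.
Total = 77085 + 9000 + 3600 = 89685 mm.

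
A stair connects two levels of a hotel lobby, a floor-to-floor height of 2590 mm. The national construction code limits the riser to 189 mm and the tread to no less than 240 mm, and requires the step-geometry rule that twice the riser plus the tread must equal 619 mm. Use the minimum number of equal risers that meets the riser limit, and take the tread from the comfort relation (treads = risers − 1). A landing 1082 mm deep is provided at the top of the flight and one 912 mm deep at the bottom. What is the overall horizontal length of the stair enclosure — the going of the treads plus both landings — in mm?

5231 mm

At most 189 each: 2590/189 = 13.70, giving 14 risers.
Riser R = 2590 / 14 = 185 mm, within the 189 mm limit.
Tread T = 619 − 2 × 185 = 249 mm (≥ 240 mm).
14 risers give 13 treads; going = 13 × 249 = 3237 mm.
Enclosure = 3237 + 1082 + 912 = 5231 mm.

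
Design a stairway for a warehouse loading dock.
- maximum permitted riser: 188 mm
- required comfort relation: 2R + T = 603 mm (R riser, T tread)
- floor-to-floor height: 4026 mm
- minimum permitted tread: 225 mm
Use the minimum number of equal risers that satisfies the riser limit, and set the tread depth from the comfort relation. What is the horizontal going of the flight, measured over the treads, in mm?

⌈4026/188⌉ = 22 risers.
R = 4026 ÷ 22 = 183 mm.
T = 603 − 2·183 = 237 mm, which satisfies the 225 mm minimum.
22 risers give 21 treads; going = 21 × 237 = 4977 mm.

4977 mm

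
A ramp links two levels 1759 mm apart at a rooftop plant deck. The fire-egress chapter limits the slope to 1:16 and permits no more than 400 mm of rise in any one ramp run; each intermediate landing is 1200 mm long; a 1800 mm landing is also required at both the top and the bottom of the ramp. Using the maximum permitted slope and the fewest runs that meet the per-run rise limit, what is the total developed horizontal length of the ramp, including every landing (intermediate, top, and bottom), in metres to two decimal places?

36.54 m

1759 / 400 = 4.40, so 5 ramp runs are needed. That means 4 intermediate landings.
Horizontal run for 1759 mm of rise at 1:16 is 1759 × 16 = 28144 mm.
4 intermediate landings contribute 4 × 1200 = 4800 mm.
Top and bottom landings: 2 × 1800 = 3600 mm.
Total = 28144 + 4800 + 3600 = 36544 mm.
= 36.54 m.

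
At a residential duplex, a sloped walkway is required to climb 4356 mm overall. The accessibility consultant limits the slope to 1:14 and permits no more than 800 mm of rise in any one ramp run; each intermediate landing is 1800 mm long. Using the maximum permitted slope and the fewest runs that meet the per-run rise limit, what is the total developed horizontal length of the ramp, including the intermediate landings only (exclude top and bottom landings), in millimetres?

⌈4356/800⌉ = 6 ramp runs. That means 5 intermediate landings.
Ramp run (horizontal) at 1:14: 4356 × 14 = 60984 mm.
5 intermediate landings contribute 5 × 1800 = 9000 mm.
Developed length = 60984 + 9000 = 69984 mm.

69984 mm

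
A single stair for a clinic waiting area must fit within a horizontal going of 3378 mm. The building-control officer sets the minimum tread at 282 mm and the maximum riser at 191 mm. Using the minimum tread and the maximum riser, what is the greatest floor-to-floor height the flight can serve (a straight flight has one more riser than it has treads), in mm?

Treads that fit: ⌊3378 / 282⌋ = 11.
Risers = treads + 1 = 12.
Maximum height = 12 × 191 = 2292 mm.

2292 mm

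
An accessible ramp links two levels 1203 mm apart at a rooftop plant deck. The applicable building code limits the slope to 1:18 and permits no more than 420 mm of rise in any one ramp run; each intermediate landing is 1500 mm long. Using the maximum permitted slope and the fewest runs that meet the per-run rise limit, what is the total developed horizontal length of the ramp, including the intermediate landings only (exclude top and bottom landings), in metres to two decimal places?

24.65 m

1203 / 420 = 2.86, so 3 ramp runs are needed. That means 2 intermediate landings.
Horizontal run for 1203 mm of rise at 1:18 is 1203 × 18 = 21654 mm.
Intermediate landings: 2 × 1500 = 3000 mm.
Developed length = 21654 + 3000 = 24654 mm.
= 24.65 m.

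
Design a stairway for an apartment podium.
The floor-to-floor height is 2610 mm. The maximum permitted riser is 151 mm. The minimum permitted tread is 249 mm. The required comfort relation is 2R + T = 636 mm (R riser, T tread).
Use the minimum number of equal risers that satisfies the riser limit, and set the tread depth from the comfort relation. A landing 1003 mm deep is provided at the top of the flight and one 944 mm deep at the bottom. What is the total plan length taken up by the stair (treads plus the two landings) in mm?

7829 mm

At most 151 each: 2610/151 = 17.28, giving 18 risers.
R = 2610 ÷ 18 = 145 mm.
Tread T = 636 − 2 × 145 = 346 mm (≥ 249 mm).
18 risers give 17 treads; going = 17 × 346 = 5882 mm.
Enclosure = 5882 + 1003 + 944 = 7829 mm.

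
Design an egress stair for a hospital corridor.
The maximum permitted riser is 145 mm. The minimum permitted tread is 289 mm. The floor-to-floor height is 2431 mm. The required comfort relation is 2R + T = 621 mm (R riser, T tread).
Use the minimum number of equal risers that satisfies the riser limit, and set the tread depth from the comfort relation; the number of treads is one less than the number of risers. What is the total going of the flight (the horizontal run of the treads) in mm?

5360 mm

2431 / 145 = 16.766 → round up to 17 risers.
R = 2431 ÷ 17 = 143 mm.
Tread T = 621 − 2 × 143 = 335 mm (≥ 289 mm).
Going = (17 − 1) × 335 = 5360 mm.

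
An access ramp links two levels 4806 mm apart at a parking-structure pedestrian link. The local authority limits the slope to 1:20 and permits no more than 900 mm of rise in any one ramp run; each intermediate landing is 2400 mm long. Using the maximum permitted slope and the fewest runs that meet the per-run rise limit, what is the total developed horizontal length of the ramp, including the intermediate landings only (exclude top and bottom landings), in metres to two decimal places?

108.12 m

⌈4806/900⌉ = 6 ramp runs. That means 5 intermediate landings.
Horizontal run for 4806 mm of rise at 1:20 is 4806 × 20 = 96120 mm.
Intermediate landings: 5 × 2400 = 12000 mm.
Developed length = 96120 + 12000 = 108120 mm.
= 108.12 m.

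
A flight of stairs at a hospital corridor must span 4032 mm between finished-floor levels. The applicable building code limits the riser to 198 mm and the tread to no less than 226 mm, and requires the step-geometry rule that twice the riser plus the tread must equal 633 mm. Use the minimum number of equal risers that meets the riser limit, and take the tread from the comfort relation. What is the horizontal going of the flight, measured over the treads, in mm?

4980 mm

At most 198 each: 4032/198 = 20.36, giving 21 risers.
Riser R = 4032 / 21 = 192 mm, within the 198 mm limit.
From 2R + T = 633: T = 633 − 384 = 249 mm.
21 risers give 20 treads; going = 20 × 249 = 4980 mm.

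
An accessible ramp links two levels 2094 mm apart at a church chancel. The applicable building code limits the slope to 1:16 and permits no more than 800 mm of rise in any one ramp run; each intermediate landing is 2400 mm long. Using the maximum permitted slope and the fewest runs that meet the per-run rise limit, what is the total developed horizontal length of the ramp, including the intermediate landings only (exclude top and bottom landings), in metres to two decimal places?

⌈2094/800⌉ = 3 ramp runs. That means 2 intermediate landings.
Horizontal run for 2094 mm of rise at 1:16 is 2094 × 16 = 33504 mm.
2 intermediate landings contribute 2 × 2400 = 4800 mm.
Total developed length = 33504 + 4800 = 38304 mm.
= 38.30 m.

38.30 m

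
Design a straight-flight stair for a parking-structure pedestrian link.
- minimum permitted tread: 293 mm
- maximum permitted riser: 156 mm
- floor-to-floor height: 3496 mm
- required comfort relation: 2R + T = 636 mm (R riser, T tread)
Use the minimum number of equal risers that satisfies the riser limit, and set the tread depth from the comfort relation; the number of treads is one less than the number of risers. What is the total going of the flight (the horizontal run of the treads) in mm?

At most 156 each: 3496/156 = 22.41, giving 23 risers.
Riser R = 3496 / 23 = 152 mm, within the 156 mm limit.
Tread T = 636 − 2 × 152 = 332 mm (≥ 293 mm).
Treads = 23 − 1 = 22; going = 22 × 332 = 7304 mm.

7304 mm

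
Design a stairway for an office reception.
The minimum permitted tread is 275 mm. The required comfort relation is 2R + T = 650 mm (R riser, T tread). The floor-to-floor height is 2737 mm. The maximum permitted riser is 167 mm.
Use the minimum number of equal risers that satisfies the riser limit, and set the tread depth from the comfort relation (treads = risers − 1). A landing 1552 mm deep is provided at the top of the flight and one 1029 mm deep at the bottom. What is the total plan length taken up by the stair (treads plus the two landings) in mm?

⌈2737/167⌉ = 17 risers.
Each riser is 2737/17 = 161 mm (≤ 167 mm).
From 2R + T = 650: T = 650 − 322 = 328 mm.
17 risers give 16 treads; going = 16 × 328 = 5248 mm.
Enclosure = 5248 + 1552 + 1029 = 7829 mm.

7829 mm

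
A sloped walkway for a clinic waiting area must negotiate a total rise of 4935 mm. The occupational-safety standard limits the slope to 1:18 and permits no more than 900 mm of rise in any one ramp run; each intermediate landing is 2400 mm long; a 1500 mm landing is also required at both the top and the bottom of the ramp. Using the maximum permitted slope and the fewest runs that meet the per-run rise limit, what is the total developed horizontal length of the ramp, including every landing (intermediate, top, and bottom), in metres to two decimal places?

103.83 m

⌈4935/900⌉ = 6 ramp runs. That means 5 intermediate landings.
Ramp run (horizontal) at 1:18: 4935 × 18 = 88830 mm.
5 intermediate landings contribute 5 × 2400 = 12000 mm.
Top and bottom landings: 2 × 1500 = 3000 mm.
Total = 88830 + 12000 + 3000 = 103830 mm.
= 103.83 m.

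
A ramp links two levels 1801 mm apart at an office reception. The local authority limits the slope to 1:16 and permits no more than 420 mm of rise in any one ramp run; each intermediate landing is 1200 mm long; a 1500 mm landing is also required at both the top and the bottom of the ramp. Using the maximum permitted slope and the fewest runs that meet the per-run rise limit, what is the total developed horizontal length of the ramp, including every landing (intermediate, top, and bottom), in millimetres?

36616 mm

1801 / 420 = 4.288 → round up to 5 ramp runs. That means 4 intermediate landings.
Ramp run (horizontal) at 1:16: 1801 × 16 = 28816 mm.
4 intermediate landings contribute 4 × 1200 = 4800 mm.
Top and bottom landings: 2 × 1500 = 3000 mm.
Total = 28816 + 4800 + 3000 = 36616 mm.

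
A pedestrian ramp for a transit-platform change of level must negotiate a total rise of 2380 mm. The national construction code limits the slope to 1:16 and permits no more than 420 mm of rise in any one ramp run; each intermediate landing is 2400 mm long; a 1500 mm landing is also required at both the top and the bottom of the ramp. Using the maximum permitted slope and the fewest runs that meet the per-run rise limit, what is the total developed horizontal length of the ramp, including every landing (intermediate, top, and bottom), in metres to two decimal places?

At most 420 each: 2380/420 = 5.67, giving 6 ramp runs. That means 5 intermediate landings.
Ramp run (horizontal) at 1:16: 2380 × 16 = 38080 mm.
5 intermediate landings contribute 5 × 2400 = 12000 mm.
Top and bottom landings: 2 × 1500 = 3000 mm.
Total = 38080 + 12000 + 3000 = 53080 mm.
= 53.08 m.

53.08 m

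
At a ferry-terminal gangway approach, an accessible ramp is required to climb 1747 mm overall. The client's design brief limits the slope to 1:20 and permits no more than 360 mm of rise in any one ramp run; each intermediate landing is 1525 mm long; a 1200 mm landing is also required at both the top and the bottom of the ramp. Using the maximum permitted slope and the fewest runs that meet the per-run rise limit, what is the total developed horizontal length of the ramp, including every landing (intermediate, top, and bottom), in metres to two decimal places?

At most 360 each: 1747/360 = 4.85, giving 5 ramp runs. That means 4 intermediate landings.
Horizontal run for 1747 mm of rise at 1:20 is 1747 × 20 = 34940 mm.
4 intermediate landings contribute 4 × 1525 = 6100 mm.
Top and bottom landings: 2 × 1200 = 2400 mm.
Total = 34940 + 6100 + 2400 = 43440 mm.
= 43.44 m.

43.44 m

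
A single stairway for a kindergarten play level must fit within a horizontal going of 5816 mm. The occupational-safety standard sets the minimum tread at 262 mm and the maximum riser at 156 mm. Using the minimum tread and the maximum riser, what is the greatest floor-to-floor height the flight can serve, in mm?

5816 / 262 = 22.20, so 22 treads fit.
Risers = treads + 1 = 23.
Maximum height = 23 × 156 = 3588 mm.

3588 mm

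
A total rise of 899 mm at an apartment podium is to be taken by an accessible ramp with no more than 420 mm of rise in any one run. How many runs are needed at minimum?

3 runs

899 / 420 = 2.140 → round up to 3 ramp runs.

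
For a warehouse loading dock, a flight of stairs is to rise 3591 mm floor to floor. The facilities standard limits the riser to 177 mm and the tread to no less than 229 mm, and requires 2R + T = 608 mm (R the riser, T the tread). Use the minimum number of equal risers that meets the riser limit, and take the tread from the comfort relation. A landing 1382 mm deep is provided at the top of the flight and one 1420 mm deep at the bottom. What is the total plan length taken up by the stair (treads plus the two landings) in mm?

8122 mm

At most 177 each: 3591/177 = 20.29, giving 21 risers.
Riser R = 3591 / 21 = 171 mm, within the 177 mm limit.
T = 608 − 2·171 = 266 mm, which satisfies the 229 mm minimum.
21 risers give 20 treads; going = 20 × 266 = 5320 mm.
Enclosure = 5320 + 1382 + 1420 = 8122 mm.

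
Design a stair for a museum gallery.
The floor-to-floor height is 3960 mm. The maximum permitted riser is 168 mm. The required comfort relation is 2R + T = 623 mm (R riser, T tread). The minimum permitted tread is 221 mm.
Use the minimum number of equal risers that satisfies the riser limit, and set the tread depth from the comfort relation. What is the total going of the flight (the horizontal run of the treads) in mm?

6739 mm

3960 / 168 = 23.57, so 24 risers are needed.
Each riser is 3960/24 = 165 mm (≤ 168 mm).
From 2R + T = 623: T = 623 − 330 = 293 mm.
Going = (24 − 1) × 293 = 6739 mm.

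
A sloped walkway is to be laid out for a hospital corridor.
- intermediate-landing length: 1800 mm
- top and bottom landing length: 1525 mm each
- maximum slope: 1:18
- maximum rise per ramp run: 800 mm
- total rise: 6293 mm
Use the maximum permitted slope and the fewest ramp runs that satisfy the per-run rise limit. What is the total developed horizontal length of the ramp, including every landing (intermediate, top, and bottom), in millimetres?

128924 mm

At most 800 each: 6293/800 = 7.87, giving 8 ramp runs. That means 7 intermediate landings.
Horizontal run for 6293 mm of rise at 1:18 is 6293 × 18 = 113274 mm.
7 intermediate landings contribute 7 × 1800 = 12600 mm.
Top and bottom landings: 2 × 1525 = 3050 mm.
Total = 113274 + 12600 + 3050 = 128924 mm.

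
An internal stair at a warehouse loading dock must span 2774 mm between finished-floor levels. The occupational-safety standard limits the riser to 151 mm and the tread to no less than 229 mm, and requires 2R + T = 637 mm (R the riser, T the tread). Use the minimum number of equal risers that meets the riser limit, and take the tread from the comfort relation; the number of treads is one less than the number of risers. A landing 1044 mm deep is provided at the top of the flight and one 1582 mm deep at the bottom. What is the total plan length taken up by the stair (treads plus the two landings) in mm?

⌈2774/151⌉ = 19 risers.
R = 2774 ÷ 19 = 146 mm.
From 2R + T = 637: T = 637 − 292 = 345 mm.
Going = (19 − 1) × 345 = 6210 mm.
Enclosure = 6210 + 1044 + 1582 = 8836 mm.

8836 mm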